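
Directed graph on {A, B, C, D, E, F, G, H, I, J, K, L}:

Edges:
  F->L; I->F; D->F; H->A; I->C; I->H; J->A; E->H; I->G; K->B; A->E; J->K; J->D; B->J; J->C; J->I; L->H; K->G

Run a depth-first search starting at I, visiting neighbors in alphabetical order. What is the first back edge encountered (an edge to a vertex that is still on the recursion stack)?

E→H

DFS from I (visiting neighbors in alphabetical order); mark gray on enter, black on exit:
I gray
  C gray
  C black
  F gray
    L gray
      H gray
        A gray
          E gray
            E→H: H is gray → back edge
First back edge: E → H.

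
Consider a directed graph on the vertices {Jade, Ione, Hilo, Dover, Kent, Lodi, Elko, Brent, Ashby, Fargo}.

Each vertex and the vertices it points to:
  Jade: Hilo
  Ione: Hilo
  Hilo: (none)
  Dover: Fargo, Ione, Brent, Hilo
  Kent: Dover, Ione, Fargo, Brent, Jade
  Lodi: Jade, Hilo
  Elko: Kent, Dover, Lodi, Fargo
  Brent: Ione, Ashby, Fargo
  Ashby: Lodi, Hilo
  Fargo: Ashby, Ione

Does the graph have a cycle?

No

DFS with white/gray/black marking, starting from Hilo:
Hilo gray
Hilo black
Jade gray
  Jade→Hilo: Hilo black — skip
Jade black
Ione gray
  Ione→Hilo: Hilo black — skip
Ione black
Dover gray
  Fargo gray
    Ashby gray
      Lodi gray
        Lodi→Jade: Jade black — skip
        Lodi→Hilo: Hilo black — skip
      Lodi black
      Ashby→Hilo: Hilo black — skip
    Ashby black
    Fargo→Ione: Ione black — skip
  Fargo black
  Dover→Ione: Ione black — skip
  Brent gray
    Brent→Ione: Ione black — skip
    Brent→Ashby: Ashby black — skip
    Brent→Fargo: Fargo black — skip
  Brent black
  Dover→Hilo: Hilo black — skip
Dover black
Kent gray
  Kent→Dover: Dover black — skip
  Kent→Ione: Ione black — skip
  Kent→Fargo: Fargo black — skip
  Kent→Brent: Brent black — skip
  Kent→Jade: Jade black — skip
Kent black
Elko gray
  Elko→Kent: Kent black — skip
  Elko→Dover: Dover black — skip
  Elko→Lodi: Lodi black — skip
  Elko→Fargo: Fargo black — skip
Elko black
Every edge goes to a white or black vertex — no back edge, so the graph is acyclic.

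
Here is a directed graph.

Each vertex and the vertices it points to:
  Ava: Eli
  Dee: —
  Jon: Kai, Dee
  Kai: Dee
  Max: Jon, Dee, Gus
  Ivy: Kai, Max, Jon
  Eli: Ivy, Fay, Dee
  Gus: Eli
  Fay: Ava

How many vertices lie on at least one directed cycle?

A vertex is on a directed cycle iff it belongs to a strongly connected component of size ≥ 2 (or has a self-loop).
The vertices on cycles are {Ava, Eli, Fay, Gus, Ivy, Max} — 6 in total.

6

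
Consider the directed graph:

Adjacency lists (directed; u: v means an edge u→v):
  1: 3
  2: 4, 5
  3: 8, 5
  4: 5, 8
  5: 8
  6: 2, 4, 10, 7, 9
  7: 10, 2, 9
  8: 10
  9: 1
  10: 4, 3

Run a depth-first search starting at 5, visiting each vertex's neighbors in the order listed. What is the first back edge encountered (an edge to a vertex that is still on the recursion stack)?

4→5

DFS from 5 (visiting each vertex's neighbors in the order listed); mark gray on enter, black on exit:
5 gray
  8 gray
    10 gray
      4 gray
        4→5: 5 is gray → back edge
First back edge: 4 → 5.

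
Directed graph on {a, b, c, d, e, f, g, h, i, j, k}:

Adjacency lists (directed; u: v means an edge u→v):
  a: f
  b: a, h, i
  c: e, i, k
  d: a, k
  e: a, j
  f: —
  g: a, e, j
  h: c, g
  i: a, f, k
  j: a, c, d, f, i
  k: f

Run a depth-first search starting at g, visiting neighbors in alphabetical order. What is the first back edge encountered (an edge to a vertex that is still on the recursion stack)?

DFS from g (visiting neighbors in alphabetical order); mark gray on enter, black on exit:
g gray
  a gray
    f gray
    f black
  a black
  e gray
    e→a: a black — skip
    j gray
      j→a: a black — skip
      c gray
        c→e: e is gray → back edge
First back edge: c → e.

c->e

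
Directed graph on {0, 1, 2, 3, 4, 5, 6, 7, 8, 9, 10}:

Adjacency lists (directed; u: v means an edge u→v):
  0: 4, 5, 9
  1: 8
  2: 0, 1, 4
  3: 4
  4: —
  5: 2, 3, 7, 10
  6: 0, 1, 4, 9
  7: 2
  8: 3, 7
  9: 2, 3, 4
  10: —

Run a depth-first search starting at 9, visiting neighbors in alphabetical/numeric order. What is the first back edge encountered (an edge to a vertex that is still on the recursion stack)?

DFS from 9 (visiting neighbors in alphabetical/numeric order); mark gray on enter, black on exit:
9 gray
  2 gray
    0 gray
      4 gray
      4 black
      5 gray
        5→2: 2 is gray → back edge
First back edge: 5 → 2.

5→2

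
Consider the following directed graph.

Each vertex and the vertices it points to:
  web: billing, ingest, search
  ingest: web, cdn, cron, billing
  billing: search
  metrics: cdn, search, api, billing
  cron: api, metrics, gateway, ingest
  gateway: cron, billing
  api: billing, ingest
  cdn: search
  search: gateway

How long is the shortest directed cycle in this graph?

2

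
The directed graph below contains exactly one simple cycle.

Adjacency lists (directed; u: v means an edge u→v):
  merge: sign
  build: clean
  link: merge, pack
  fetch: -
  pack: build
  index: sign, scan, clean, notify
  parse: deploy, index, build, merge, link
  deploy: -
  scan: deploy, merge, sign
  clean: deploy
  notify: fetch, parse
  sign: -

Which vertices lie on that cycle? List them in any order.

DFS with gray/black marking from notify:
notify gray
  fetch gray
  fetch black
  parse gray
    deploy gray
    deploy black
    index gray
      sign gray
      sign black
      scan gray
        scan→deploy: deploy black — skip
        merge gray
          merge→sign: sign black — skip
        merge black
        scan→sign: sign black — skip
      scan black
      clean gray
        clean→deploy: deploy black — skip
      clean black
      index→notify: notify is gray → back edge
Back edge closes the cycle notify → parse → index → notify; its vertices are {index, parse, notify}.

index, parse, notify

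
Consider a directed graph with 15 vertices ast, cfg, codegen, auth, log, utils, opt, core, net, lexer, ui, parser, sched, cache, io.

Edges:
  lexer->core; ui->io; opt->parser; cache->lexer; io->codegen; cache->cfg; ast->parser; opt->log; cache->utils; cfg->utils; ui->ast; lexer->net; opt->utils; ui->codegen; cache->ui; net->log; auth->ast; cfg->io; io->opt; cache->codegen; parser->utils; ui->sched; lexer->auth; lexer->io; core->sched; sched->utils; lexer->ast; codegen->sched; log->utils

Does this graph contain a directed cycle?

No

DFS with white/gray/black marking, starting from ast:
ast gray
  parser gray
    utils gray
    utils black
  parser black
ast black
cfg gray
  io gray
    codegen gray
      sched gray
        sched→utils: utils black — skip
      sched black
    codegen black
    opt gray
      log gray
        log→utils: utils black — skip
      log black
      opt→utils: utils black — skip
      opt→parser: parser black — skip
    opt black
  io black
  cfg→utils: utils black — skip
cfg black
auth gray
  auth→ast: ast black — skip
auth black
core gray
  core→sched: sched black — skip
core black
net gray
  net→log: log black — skip
net black
lexer gray
  lexer→ast: ast black — skip
  lexer→io: io black — skip
  lexer→net: net black — skip
  lexer→auth: auth black — skip
  lexer→core: core black — skip
lexer black
ui gray
  ui→io: io black — skip
  ui→codegen: codegen black — skip
  ui→sched: sched black — skip
  ui→ast: ast black — skip
ui black
cache gray
  cache→lexer: lexer black — skip
  cache→cfg: cfg black — skip
  cache→utils: utils black — skip
  cache→codegen: codegen black — skip
  cache→ui: ui black — skip
cache black
Every edge goes to a white or black vertex — no back edge, so the graph is acyclic.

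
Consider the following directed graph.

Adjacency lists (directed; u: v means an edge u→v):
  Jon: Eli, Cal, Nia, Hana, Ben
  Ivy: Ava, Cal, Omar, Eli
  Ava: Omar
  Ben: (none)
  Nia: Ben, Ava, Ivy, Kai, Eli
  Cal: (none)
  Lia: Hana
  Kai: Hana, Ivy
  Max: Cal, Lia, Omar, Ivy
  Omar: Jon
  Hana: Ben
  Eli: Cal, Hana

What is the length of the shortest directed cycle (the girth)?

4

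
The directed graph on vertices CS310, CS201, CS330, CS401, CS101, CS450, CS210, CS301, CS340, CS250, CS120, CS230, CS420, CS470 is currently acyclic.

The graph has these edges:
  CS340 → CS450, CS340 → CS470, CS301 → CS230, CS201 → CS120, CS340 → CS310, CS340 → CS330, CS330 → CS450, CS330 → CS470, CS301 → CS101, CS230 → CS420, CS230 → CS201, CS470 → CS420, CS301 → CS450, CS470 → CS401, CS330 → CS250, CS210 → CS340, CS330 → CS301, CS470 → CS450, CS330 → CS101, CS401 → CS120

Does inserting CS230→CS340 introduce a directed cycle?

Yes

Adding CS230→CS340 creates a cycle iff CS340 can already reach CS230.
Path from CS340: CS340 → CS330 → CS301 → CS230.
So CS340 → … → CS230 → CS340 is a cycle.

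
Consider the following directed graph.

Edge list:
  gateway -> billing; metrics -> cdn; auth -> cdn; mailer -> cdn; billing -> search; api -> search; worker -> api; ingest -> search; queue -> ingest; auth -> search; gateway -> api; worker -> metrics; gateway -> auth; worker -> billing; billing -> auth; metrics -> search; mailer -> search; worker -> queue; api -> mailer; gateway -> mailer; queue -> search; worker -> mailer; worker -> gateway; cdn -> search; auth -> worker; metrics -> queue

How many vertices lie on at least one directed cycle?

A vertex is on a directed cycle iff it belongs to a strongly connected component of size ≥ 2 (or has a self-loop).
The vertices on cycles are {auth, worker, billing, gateway} — 4 in total.

4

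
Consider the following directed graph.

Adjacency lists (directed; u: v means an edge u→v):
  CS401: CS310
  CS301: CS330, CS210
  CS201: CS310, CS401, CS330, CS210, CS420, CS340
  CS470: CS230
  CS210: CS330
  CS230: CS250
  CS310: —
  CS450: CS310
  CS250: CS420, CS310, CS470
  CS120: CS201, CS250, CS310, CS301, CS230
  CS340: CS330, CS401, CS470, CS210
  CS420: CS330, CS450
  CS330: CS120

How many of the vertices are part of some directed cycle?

A vertex is on a directed cycle iff it belongs to a strongly connected component of size ≥ 2 (or has a self-loop).
The vertices on cycles are {CS120, CS201, CS210, CS230, CS250, CS301, CS330, CS340, CS420, CS470} — 10 in total.

10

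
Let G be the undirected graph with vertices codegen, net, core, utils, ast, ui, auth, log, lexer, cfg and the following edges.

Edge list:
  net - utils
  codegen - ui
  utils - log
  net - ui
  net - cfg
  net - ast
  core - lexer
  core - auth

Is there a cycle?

DFS, tracking each vertex's parent; an edge to a visited non-parent vertex closes a cycle.
Start from log:
visit log (parent –)
  visit utils (parent log)
    utils–log: parent, skip
    visit net (parent utils)
      visit cfg (parent net)
        cfg–net: parent, skip
      visit ui (parent net)
        ui–net: parent, skip
        visit codegen (parent ui)
          codegen–ui: parent, skip
      visit ast (parent net)
        ast–net: parent, skip
      net–utils: parent, skip
visit core (parent –)
  visit auth (parent core)
    auth–core: parent, skip
  visit lexer (parent core)
    lexer–core: parent, skip
No non-parent visited neighbor found — the graph is a forest.

No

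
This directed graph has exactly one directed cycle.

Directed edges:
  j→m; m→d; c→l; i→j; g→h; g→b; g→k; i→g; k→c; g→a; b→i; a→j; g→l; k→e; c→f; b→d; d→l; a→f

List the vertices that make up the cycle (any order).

b, g, i

DFS with gray/black marking from g:
g gray
  k gray
    e gray
    e black
    c gray
      f gray
      f black
      l gray
      l black
    c black
  k black
  b gray
    d gray
      d→l: l black — skip
    d black
    i gray
      i→g: g is gray → back edge
Back edge closes the cycle g → b → i → g; its vertices are {b, g, i}.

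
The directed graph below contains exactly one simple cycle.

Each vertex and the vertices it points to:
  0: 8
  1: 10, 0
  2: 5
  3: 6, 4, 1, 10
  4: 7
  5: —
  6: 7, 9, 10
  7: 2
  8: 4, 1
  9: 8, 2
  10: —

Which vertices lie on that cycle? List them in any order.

DFS with gray/black marking from 8:
8 gray
  4 gray
    7 gray
      2 gray
        5 gray
        5 black
      2 black
    7 black
  4 black
  1 gray
    10 gray
    10 black
    0 gray
      0→8: 8 is gray → back edge
Back edge closes the cycle 8 → 1 → 0 → 8; its vertices are {0, 1, 8}.

0, 1, 8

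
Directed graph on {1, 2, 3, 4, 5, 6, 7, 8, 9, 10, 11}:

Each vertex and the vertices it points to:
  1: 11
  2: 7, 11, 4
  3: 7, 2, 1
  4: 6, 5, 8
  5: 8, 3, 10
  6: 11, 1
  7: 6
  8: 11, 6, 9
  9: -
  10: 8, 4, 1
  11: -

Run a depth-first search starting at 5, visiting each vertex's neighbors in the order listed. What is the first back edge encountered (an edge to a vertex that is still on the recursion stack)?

4→5

DFS from 5 (visiting each vertex's neighbors in the order listed); mark gray on enter, black on exit:
5 gray
  8 gray
    11 gray
    11 black
    6 gray
      6→11: 11 black — skip
      1 gray
        1→11: 11 black — skip
      1 black
    6 black
    9 gray
    9 black
  8 black
  3 gray
    7 gray
      7→6: 6 black — skip
    7 black
    2 gray
      2→7: 7 black — skip
      2→11: 11 black — skip
      4 gray
        4→6: 6 black — skip
        4→5: 5 is gray → back edge
First back edge: 4 → 5.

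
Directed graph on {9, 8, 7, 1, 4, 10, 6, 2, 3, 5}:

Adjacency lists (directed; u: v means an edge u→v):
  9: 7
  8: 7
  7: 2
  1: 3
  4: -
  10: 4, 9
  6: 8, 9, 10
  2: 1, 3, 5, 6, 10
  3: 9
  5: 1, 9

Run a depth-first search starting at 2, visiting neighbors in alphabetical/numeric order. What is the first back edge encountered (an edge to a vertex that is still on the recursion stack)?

7→2

DFS from 2 (visiting neighbors in alphabetical/numeric order); mark gray on enter, black on exit:
2 gray
  1 gray
    3 gray
      9 gray
        7 gray
          7→2: 2 is gray → back edge
First back edge: 7 → 2.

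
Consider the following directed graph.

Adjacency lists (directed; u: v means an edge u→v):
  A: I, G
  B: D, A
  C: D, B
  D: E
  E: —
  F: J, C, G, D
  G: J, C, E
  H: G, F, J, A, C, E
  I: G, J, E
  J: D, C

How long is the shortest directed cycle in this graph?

4

For each vertex v, BFS finds the shortest path from v back to v.
The shortest such closed walk is A → G → C → B → A, length 4.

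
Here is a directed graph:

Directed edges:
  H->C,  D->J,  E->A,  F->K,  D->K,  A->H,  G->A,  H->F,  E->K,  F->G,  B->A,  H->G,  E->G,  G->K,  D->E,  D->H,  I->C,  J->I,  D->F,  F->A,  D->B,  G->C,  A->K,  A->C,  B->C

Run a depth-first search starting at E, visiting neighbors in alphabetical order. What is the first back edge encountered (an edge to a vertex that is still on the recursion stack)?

F->A

DFS from E (visiting neighbors in alphabetical order); mark gray on enter, black on exit:
E gray
  A gray
    C gray
    C black
    H gray
      H→C: C black — skip
      F gray
        F→A: A is gray → back edge
First back edge: F → A.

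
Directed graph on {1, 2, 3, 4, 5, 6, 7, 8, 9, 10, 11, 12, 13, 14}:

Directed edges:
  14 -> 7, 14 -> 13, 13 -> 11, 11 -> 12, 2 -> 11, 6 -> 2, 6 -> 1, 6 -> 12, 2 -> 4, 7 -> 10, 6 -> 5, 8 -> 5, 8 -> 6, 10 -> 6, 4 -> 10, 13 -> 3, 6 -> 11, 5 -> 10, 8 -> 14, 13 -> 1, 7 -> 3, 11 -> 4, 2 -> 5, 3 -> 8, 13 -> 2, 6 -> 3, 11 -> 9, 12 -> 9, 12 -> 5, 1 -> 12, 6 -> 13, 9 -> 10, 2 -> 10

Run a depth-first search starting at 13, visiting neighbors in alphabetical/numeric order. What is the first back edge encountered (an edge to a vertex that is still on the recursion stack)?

DFS from 13 (visiting neighbors in alphabetical/numeric order); mark gray on enter, black on exit:
13 gray
  1 gray
    12 gray
      5 gray
        10 gray
          6 gray
            6→1: 1 is gray → back edge
First back edge: 6 → 1.

6->1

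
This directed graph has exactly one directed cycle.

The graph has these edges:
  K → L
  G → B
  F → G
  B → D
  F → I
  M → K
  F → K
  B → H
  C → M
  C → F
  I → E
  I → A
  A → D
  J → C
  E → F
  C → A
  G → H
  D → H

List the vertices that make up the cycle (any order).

DFS with gray/black marking from F:
F gray
  K gray
    L gray
    L black
  K black
  I gray
    E gray
      E→F: F is gray → back edge
Back edge closes the cycle F → I → E → F; its vertices are {E, F, I}.

E, F, I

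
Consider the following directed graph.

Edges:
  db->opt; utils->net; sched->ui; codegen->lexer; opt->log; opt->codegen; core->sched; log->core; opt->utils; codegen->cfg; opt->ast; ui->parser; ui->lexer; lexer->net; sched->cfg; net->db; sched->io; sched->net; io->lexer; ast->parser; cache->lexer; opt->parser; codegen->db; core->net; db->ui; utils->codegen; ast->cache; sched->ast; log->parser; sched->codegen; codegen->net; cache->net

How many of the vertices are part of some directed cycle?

13

A vertex is on a directed cycle iff it belongs to a strongly connected component of size ≥ 2 (or has a self-loop).
The vertices on cycles are {db, io, ui, ast, log, net, opt, core, cache, lexer, sched, utils, codegen} — 13 in total.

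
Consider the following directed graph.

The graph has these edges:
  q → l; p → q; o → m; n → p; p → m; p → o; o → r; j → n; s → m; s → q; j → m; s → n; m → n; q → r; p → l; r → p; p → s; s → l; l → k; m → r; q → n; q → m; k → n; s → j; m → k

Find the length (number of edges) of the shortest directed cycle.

3

For each vertex v, BFS finds the shortest path from v back to v.
The shortest such closed walk is p → q → r → p, length 3.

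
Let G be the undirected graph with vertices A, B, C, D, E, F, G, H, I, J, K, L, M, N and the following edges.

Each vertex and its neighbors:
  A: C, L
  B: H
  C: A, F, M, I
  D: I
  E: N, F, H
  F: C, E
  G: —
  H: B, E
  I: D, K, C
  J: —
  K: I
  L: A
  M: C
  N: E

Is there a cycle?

DFS, tracking each vertex's parent; an edge to a visited non-parent vertex closes a cycle.
Start from H:
visit H (parent –)
  visit B (parent H)
    B–H: parent, skip
  visit E (parent H)
    visit N (parent E)
      N–E: parent, skip
    visit F (parent E)
      visit C (parent F)
        visit A (parent C)
          A–C: parent, skip
          visit L (parent A)
            L–A: parent, skip
        C–F: parent, skip
        visit M (parent C)
          M–C: parent, skip
        visit I (parent C)
          visit D (parent I)
            D–I: parent, skip
          visit K (parent I)
            K–I: parent, skip
          I–C: parent, skip
      F–E: parent, skip
    E–H: parent, skip
visit G (parent –)
visit J (parent –)
No non-parent visited neighbor found — the graph is a forest.

No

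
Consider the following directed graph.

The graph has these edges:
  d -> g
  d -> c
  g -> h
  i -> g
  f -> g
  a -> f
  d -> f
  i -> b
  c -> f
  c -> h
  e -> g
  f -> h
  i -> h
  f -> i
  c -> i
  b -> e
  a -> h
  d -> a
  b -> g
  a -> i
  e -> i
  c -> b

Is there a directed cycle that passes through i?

Yes

i is on a cycle iff i can reach itself via ≥1 edge.
i → b → e → i — yes.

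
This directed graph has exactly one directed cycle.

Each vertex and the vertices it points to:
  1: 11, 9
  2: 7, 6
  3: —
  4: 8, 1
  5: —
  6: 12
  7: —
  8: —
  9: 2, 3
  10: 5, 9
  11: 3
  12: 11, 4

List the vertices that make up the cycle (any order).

1, 2, 4, 6, 9, 12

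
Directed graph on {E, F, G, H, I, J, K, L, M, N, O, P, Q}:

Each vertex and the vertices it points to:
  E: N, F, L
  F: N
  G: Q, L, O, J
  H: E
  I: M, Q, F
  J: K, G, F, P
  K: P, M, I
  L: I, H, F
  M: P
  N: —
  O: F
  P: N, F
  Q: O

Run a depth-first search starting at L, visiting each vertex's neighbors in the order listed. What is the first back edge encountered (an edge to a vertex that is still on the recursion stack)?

E->L

DFS from L (visiting each vertex's neighbors in the order listed); mark gray on enter, black on exit:
L gray
  I gray
    M gray
      P gray
        N gray
        N black
        F gray
          F→N: N black — skip
        F black
      P black
    M black
    Q gray
      O gray
        O→F: F black — skip
      O black
    Q black
    I→F: F black — skip
  I black
  H gray
    E gray
      E→N: N black — skip
      E→F: F black — skip
      E→L: L is gray → back edge
First back edge: E → L.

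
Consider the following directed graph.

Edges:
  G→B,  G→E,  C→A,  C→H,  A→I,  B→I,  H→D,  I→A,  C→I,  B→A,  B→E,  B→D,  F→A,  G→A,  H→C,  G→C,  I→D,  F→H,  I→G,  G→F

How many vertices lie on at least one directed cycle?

7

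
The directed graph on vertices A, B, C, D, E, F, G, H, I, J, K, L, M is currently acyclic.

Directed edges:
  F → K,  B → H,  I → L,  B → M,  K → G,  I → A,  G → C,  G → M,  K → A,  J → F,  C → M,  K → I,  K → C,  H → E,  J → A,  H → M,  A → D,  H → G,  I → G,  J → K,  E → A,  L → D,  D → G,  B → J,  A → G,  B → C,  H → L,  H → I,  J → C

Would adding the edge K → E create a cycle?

Adding K→E creates a cycle iff E can already reach K.
Explore from E: no path reaches K. The graph stays acyclic.

No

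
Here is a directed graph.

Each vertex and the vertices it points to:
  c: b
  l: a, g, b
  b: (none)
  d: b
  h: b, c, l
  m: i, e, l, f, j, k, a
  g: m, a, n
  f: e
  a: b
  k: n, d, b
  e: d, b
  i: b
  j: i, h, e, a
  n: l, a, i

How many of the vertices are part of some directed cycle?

7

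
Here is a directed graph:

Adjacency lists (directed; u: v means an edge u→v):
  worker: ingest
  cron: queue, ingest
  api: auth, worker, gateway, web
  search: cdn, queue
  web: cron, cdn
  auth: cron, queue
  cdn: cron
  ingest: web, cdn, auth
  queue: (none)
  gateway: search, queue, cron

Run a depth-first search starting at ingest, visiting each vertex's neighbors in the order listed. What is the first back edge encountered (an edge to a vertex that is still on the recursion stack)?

cron->ingest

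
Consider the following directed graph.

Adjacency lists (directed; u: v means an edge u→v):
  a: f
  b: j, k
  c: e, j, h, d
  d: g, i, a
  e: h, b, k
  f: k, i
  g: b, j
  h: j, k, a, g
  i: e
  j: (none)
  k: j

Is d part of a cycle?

d lies on a cycle iff there is a path from d back to itself.
Exploring from d, it never reaches itself; equivalently, its strongly connected component is a singleton.

No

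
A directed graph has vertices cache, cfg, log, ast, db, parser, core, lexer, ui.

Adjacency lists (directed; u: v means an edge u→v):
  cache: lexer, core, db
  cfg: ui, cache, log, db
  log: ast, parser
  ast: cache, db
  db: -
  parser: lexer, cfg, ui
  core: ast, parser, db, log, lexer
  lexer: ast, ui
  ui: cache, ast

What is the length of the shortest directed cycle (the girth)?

For each vertex v, BFS finds the shortest path from v back to v.
The shortest such closed walk is core → ast → cache → core, length 3.

3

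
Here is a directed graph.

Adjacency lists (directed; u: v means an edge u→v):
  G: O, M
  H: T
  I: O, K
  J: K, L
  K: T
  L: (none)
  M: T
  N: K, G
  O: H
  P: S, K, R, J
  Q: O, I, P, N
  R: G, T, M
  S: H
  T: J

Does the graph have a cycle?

DFS with white/gray/black marking, starting from I:
I gray
  O gray
    H gray
      T gray
        J gray
          K gray
            K→T: T is gray → back edge
Back edge found, so a cycle exists: T → J → K → T.

Yes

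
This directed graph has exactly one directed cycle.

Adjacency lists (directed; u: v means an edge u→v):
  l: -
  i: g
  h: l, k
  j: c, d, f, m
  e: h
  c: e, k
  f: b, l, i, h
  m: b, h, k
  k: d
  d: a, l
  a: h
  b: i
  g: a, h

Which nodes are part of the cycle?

DFS with gray/black marking from k:
k gray
  d gray
    a gray
      h gray
        l gray
        l black
        h→k: k is gray → back edge
Back edge closes the cycle k → d → a → h → k; its vertices are {a, d, h, k}.

a, d, h, k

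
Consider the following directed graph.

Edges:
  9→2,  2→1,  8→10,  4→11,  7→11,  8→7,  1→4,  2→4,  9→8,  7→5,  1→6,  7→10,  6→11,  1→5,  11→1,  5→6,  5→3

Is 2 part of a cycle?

2 lies on a cycle iff there is a path from 2 back to itself.
Exploring from 2, it never reaches itself; equivalently, its strongly connected component is a singleton.

No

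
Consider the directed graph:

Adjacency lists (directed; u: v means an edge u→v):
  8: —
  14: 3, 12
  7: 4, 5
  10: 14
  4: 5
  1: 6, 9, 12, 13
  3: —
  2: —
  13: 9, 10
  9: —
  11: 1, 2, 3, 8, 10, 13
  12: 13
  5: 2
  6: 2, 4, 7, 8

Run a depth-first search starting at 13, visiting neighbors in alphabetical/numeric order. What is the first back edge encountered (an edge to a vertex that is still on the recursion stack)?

DFS from 13 (visiting neighbors in alphabetical/numeric order); mark gray on enter, black on exit:
13 gray
  9 gray
  9 black
  10 gray
    14 gray
      3 gray
      3 black
      12 gray
        12→13: 13 is gray → back edge
First back edge: 12 → 13.

12->13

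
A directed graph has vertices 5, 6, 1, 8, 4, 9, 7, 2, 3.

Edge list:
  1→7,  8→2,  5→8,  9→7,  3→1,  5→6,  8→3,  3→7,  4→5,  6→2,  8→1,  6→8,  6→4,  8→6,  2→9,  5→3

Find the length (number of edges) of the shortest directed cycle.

For each vertex v, BFS finds the shortest path from v back to v.
The shortest such closed walk is 8 → 6 → 8, length 2.

2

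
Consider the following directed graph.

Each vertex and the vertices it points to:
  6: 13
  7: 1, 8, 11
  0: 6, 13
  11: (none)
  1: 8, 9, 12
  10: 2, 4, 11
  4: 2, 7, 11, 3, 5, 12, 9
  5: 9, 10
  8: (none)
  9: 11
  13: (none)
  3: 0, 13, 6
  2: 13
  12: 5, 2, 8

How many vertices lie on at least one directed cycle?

A vertex is on a directed cycle iff it belongs to a strongly connected component of size ≥ 2 (or has a self-loop).
The vertices on cycles are {1, 4, 5, 7, 10, 12} — 6 in total.

6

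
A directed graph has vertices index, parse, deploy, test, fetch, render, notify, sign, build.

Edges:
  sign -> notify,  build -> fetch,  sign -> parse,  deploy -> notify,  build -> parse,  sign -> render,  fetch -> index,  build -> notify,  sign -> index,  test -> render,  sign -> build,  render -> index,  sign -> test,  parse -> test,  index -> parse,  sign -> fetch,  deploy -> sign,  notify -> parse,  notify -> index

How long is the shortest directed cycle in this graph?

4

For each vertex v, BFS finds the shortest path from v back to v.
The shortest such closed walk is test → render → index → parse → test, length 4.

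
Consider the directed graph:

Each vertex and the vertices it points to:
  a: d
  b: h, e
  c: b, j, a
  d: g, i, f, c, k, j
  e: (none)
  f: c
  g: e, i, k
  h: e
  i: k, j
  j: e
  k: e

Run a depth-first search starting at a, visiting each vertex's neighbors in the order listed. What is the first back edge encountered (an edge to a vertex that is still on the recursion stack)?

DFS from a (visiting each vertex's neighbors in the order listed); mark gray on enter, black on exit:
a gray
  d gray
    g gray
      e gray
      e black
      i gray
        k gray
          k→e: e black — skip
        k black
        j gray
          j→e: e black — skip
        j black
      i black
      g→k: k black — skip
    g black
    d→i: i black — skip
    f gray
      c gray
        b gray
          h gray
            h→e: e black — skip
          h black
          b→e: e black — skip
        b black
        c→j: j black — skip
        c→a: a is gray → back edge
First back edge: c → a.

c→a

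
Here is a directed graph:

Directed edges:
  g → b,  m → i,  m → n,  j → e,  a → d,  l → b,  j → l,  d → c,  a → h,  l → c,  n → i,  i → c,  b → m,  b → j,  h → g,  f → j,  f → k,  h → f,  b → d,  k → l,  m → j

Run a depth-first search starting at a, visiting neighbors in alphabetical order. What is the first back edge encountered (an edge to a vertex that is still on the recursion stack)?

b→j

DFS from a (visiting neighbors in alphabetical order); mark gray on enter, black on exit:
a gray
  d gray
    c gray
    c black
  d black
  h gray
    f gray
      j gray
        e gray
        e black
        l gray
          b gray
            b→d: d black — skip
            b→j: j is gray → back edge
First back edge: b → j.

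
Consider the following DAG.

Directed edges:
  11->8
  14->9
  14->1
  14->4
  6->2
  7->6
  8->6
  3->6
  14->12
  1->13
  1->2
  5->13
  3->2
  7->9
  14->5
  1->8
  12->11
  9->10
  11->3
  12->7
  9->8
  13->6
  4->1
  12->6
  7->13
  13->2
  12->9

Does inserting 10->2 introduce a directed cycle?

Adding 10→2 creates a cycle iff 2 can already reach 10.
Explore from 2: no path reaches 10. The graph stays acyclic.

No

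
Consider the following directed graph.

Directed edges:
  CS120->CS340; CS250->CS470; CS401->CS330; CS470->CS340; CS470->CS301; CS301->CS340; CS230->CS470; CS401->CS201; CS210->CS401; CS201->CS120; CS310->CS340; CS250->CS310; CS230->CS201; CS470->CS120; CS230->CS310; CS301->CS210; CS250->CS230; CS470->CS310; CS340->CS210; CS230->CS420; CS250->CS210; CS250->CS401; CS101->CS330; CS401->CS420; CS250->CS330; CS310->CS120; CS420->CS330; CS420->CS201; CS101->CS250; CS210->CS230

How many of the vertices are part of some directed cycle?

10

A vertex is on a directed cycle iff it belongs to a strongly connected component of size ≥ 2 (or has a self-loop).
The vertices on cycles are {CS120, CS201, CS210, CS230, CS301, CS310, CS340, CS401, CS420, CS470} — 10 in total.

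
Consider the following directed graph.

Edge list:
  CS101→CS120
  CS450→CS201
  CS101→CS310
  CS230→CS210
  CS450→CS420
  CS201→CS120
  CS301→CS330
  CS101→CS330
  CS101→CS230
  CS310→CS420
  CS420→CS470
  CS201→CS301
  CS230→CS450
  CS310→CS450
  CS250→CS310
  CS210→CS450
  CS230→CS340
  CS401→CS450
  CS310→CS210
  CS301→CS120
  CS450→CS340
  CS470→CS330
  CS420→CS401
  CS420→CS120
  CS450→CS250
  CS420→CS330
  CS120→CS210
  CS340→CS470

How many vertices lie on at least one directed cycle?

9

A vertex is on a directed cycle iff it belongs to a strongly connected component of size ≥ 2 (or has a self-loop).
The vertices on cycles are {CS120, CS201, CS210, CS250, CS301, CS310, CS401, CS420, CS450} — 9 in total.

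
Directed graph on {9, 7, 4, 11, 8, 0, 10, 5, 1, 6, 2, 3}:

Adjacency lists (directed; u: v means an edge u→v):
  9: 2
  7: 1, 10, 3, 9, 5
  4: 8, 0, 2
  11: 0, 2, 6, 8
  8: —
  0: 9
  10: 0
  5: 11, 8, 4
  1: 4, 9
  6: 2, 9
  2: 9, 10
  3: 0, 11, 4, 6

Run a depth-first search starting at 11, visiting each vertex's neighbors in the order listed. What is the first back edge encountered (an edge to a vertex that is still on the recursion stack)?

2->9

DFS from 11 (visiting each vertex's neighbors in the order listed); mark gray on enter, black on exit:
11 gray
  0 gray
    9 gray
      2 gray
        2→9: 9 is gray → back edge
First back edge: 2 → 9.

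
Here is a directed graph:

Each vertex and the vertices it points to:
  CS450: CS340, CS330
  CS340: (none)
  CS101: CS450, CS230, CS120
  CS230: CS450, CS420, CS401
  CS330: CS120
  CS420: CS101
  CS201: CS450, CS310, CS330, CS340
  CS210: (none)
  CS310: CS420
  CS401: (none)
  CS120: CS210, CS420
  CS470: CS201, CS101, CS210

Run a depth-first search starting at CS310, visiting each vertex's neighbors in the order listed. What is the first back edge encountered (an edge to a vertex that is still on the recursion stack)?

DFS from CS310 (visiting each vertex's neighbors in the order listed); mark gray on enter, black on exit:
CS310 gray
  CS420 gray
    CS101 gray
      CS450 gray
        CS340 gray
        CS340 black
        CS330 gray
          CS120 gray
            CS210 gray
            CS210 black
            CS120→CS420: CS420 is gray → back edge
First back edge: CS120 → CS420.

CS120→CS420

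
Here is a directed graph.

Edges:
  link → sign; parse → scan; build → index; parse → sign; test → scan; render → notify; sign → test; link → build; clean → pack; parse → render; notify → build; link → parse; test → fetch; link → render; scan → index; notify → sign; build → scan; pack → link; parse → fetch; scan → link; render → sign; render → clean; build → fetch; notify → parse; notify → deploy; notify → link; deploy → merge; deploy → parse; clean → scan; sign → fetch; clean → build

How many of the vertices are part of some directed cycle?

11

A vertex is on a directed cycle iff it belongs to a strongly connected component of size ≥ 2 (or has a self-loop).
The vertices on cycles are {link, pack, scan, sign, test, build, clean, parse, deploy, notify, render} — 11 in total.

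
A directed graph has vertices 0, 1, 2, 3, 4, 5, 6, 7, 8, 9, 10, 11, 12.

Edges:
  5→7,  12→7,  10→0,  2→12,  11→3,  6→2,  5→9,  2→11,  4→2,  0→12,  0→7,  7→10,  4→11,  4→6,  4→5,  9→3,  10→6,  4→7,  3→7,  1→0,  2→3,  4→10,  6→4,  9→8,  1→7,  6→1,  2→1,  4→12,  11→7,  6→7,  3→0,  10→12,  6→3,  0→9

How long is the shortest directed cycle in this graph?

2

For each vertex v, BFS finds the shortest path from v back to v.
The shortest such closed walk is 4 → 6 → 4, length 2.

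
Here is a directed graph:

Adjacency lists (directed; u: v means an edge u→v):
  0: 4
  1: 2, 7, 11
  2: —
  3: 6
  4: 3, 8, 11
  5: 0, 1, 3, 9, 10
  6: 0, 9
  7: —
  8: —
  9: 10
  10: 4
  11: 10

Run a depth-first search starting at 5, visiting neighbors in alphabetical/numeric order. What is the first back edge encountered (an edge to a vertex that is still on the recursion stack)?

DFS from 5 (visiting neighbors in alphabetical/numeric order); mark gray on enter, black on exit:
5 gray
  0 gray
    4 gray
      3 gray
        6 gray
          6→0: 0 is gray → back edge
First back edge: 6 → 0.

6->0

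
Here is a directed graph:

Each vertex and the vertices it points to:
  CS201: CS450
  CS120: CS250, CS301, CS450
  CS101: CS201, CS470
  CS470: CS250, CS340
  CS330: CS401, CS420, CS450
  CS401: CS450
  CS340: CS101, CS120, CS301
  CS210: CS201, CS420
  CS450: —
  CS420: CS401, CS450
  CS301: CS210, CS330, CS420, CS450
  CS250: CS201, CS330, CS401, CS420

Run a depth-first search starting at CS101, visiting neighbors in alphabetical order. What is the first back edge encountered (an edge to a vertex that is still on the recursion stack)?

CS340->CS101

DFS from CS101 (visiting neighbors in alphabetical order); mark gray on enter, black on exit:
CS101 gray
  CS201 gray
    CS450 gray
    CS450 black
  CS201 black
  CS470 gray
    CS250 gray
      CS250→CS201: CS201 black — skip
      CS330 gray
        CS401 gray
          CS401→CS450: CS450 black — skip
        CS401 black
        CS420 gray
          CS420→CS401: CS401 black — skip
          CS420→CS450: CS450 black — skip
        CS420 black
        CS330→CS450: CS450 black — skip
      CS330 black
      CS250→CS401: CS401 black — skip
      CS250→CS420: CS420 black — skip
    CS250 black
    CS340 gray
      CS340→CS101: CS101 is gray → back edge
First back edge: CS340 → CS101.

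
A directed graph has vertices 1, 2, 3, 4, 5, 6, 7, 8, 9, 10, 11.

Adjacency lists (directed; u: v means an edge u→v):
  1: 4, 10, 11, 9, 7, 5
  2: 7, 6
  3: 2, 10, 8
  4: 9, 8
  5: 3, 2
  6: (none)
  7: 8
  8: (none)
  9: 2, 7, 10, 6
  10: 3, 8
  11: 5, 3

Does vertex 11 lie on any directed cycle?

11 lies on a cycle iff there is a path from 11 back to itself.
Exploring from 11, it never reaches itself; equivalently, its strongly connected component is a singleton.

No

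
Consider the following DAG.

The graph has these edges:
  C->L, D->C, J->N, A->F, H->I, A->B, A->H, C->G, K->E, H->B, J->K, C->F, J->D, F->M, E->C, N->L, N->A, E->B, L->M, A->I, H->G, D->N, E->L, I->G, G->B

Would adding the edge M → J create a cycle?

Adding M→J creates a cycle iff J can already reach M.
Path from J: J → N → L → M.
So J → … → M → J is a cycle.

Yes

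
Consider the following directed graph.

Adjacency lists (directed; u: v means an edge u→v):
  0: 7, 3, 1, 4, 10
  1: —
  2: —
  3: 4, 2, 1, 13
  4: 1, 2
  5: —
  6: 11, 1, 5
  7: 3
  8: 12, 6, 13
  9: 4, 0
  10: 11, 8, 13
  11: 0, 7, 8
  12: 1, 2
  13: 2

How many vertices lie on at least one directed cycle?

A vertex is on a directed cycle iff it belongs to a strongly connected component of size ≥ 2 (or has a self-loop).
The vertices on cycles are {0, 6, 8, 10, 11} — 5 in total.

5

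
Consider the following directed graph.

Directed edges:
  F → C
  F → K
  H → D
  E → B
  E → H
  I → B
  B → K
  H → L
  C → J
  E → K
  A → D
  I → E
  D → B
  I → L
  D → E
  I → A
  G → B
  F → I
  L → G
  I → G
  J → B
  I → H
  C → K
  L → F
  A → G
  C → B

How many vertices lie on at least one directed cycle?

7

A vertex is on a directed cycle iff it belongs to a strongly connected component of size ≥ 2 (or has a self-loop).
The vertices on cycles are {A, D, E, F, H, I, L} — 7 in total.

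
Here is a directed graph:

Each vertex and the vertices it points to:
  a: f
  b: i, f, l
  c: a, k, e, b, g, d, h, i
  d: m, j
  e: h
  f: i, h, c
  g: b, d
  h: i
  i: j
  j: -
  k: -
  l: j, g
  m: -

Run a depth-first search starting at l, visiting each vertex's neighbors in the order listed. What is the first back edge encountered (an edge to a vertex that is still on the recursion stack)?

DFS from l (visiting each vertex's neighbors in the order listed); mark gray on enter, black on exit:
l gray
  j gray
  j black
  g gray
    b gray
      i gray
        i→j: j black — skip
      i black
      f gray
        f→i: i black — skip
        h gray
          h→i: i black — skip
        h black
        c gray
          a gray
            a→f: f is gray → back edge
First back edge: a → f.

a->f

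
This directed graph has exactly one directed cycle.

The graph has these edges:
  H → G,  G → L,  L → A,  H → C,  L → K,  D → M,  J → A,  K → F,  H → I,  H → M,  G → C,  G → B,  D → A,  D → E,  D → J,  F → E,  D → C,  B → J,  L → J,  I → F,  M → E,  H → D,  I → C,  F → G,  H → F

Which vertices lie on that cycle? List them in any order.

DFS with gray/black marking from F:
F gray
  G gray
    B gray
      J gray
        A gray
        A black
      J black
    B black
    L gray
      L→J: J black — skip
      L→A: A black — skip
      K gray
        K→F: F is gray → back edge
Back edge closes the cycle F → G → L → K → F; its vertices are {F, G, K, L}.

F, G, K, L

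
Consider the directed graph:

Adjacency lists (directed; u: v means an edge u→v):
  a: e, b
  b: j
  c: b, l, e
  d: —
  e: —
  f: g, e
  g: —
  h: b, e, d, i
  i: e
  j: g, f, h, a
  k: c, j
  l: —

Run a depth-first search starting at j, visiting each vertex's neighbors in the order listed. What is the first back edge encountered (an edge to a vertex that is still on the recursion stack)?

DFS from j (visiting each vertex's neighbors in the order listed); mark gray on enter, black on exit:
j gray
  g gray
  g black
  f gray
    f→g: g black — skip
    e gray
    e black
  f black
  h gray
    b gray
      b→j: j is gray → back edge
First back edge: b → j.

b→j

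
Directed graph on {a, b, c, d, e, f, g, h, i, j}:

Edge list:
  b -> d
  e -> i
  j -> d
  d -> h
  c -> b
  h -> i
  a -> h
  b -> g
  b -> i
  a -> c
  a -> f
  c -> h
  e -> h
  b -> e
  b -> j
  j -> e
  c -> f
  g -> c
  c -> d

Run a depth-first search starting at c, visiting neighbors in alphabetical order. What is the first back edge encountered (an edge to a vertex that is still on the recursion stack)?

DFS from c (visiting neighbors in alphabetical order); mark gray on enter, black on exit:
c gray
  b gray
    d gray
      h gray
        i gray
        i black
      h black
    d black
    e gray
      e→h: h black — skip
      e→i: i black — skip
    e black
    g gray
      g→c: c is gray → back edge
First back edge: g → c.

g→c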